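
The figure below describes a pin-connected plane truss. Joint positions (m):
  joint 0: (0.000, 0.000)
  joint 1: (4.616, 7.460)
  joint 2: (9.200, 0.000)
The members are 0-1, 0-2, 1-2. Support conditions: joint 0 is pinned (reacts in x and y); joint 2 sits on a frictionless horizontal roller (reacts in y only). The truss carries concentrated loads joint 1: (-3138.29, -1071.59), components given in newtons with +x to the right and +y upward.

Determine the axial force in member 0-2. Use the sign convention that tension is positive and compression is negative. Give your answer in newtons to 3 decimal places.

N=3 nodes, M=3 members, R=3 reactions → 2N=6, M+R=6
member 0 (0-1): L=8.7726, (cx,cy)=(0.5262,0.8504)
member 1 (0-2): L=9.2000, (cx,cy)=(1.0000,0.0000)
member 2 (1-2): L=8.7558, (cx,cy)=(0.5235,-0.8520)
solve A·x = −loads:
  F[0-1] = -3620.3863 N (compression)
  F[0-2] = -1233.3081 N (compression)
  F[1-2] = +2355.7249 N (tension)
  Rx@0 = +3138.2900 N
  Ry@0 = +3078.6752 N
  Ry@2 = -2007.0852 N

-1233.308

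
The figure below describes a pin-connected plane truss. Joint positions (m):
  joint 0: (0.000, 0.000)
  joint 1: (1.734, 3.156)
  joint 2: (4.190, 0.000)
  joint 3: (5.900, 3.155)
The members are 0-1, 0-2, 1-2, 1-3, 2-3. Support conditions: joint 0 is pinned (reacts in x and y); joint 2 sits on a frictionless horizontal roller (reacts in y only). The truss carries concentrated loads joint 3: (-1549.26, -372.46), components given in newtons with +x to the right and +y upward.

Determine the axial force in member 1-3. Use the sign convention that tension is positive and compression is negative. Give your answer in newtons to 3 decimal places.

-1347.213

N=4 nodes, M=5 members, R=3 reactions → 2N=8, M+R=8
member 0 (0-1): L=3.6010, (cx,cy)=(0.4815,0.8764)
member 1 (0-2): L=4.1900, (cx,cy)=(1.0000,0.0000)
member 2 (1-2): L=3.9990, (cx,cy)=(0.6141,-0.7892)
member 3 (1-3): L=4.1660, (cx,cy)=(1.0000,-0.0002)
member 4 (2-3): L=3.5886, (cx,cy)=(0.4765,0.8792)
solve A·x = −loads:
  F[0-1] = -1157.6100 N (compression)
  F[0-2] = -991.8303 N (compression)
  F[1-2] = +1285.9807 N (tension)
  F[1-3] = -1347.2126 N (compression)
  F[2-3] = -424.0172 N (compression)
  Rx@0 = +1549.2600 N
  Ry@0 = +1014.5605 N
  Ry@2 = -642.1005 N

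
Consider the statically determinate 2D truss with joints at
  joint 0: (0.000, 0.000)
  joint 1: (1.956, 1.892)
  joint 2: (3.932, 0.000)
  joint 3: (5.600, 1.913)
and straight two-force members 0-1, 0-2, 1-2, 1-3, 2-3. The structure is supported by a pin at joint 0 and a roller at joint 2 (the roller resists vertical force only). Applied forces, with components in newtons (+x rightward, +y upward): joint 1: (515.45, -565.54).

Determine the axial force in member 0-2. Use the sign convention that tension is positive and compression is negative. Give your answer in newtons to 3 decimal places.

N=4 nodes, M=5 members, R=3 reactions → 2N=8, M+R=8
member 0 (0-1): L=2.7213, (cx,cy)=(0.7188,0.6953)
member 1 (0-2): L=3.9320, (cx,cy)=(1.0000,0.0000)
member 2 (1-2): L=2.7357, (cx,cy)=(0.7223,-0.6916)
member 3 (1-3): L=3.6441, (cx,cy)=(1.0000,0.0058)
member 4 (2-3): L=2.5381, (cx,cy)=(0.6572,0.7537)
solve A·x = −loads:
  F[0-1] = -52.0446 N (compression)
  F[0-2] = +552.8580 N (tension)
  F[1-2] = -765.4213 N (compression)
  F[1-3] = -0.0000 N (compression)
  F[2-3] = +0.0000 N (tension)
  Rx@0 = -515.4500 N
  Ry@0 = +36.1840 N
  Ry@2 = +529.3560 N

552.858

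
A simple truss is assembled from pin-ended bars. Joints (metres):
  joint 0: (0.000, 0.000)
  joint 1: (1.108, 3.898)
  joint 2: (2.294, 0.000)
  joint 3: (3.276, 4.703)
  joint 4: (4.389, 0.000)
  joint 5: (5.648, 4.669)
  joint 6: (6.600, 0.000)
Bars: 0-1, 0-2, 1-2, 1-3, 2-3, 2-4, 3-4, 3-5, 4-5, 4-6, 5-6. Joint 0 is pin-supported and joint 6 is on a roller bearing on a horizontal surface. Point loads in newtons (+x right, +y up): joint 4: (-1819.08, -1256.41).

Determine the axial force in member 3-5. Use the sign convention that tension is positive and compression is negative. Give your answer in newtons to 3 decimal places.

N=7 nodes, M=11 members, R=3 reactions → 2N=14, M+R=14
member 0 (0-1): L=4.0524, (cx,cy)=(0.2734,0.9619)
member 1 (0-2): L=2.2940, (cx,cy)=(1.0000,0.0000)
member 2 (1-2): L=4.0744, (cx,cy)=(0.2911,-0.9567)
member 3 (1-3): L=2.3126, (cx,cy)=(0.9375,0.3481)
member 4 (2-3): L=4.8044, (cx,cy)=(0.2044,0.9789)
member 5 (2-4): L=2.0950, (cx,cy)=(1.0000,0.0000)
member 6 (3-4): L=4.8329, (cx,cy)=(0.2303,-0.9731)
member 7 (3-5): L=2.3722, (cx,cy)=(0.9999,-0.0143)
member 8 (4-5): L=4.8358, (cx,cy)=(0.2604,0.9655)
member 9 (4-6): L=2.2110, (cx,cy)=(1.0000,0.0000)
member 10 (5-6): L=4.7651, (cx,cy)=(0.1998,-0.9798)
solve A·x = −loads:
  F[0-1] = -437.5707 N (compression)
  F[0-2] = -1699.4406 N (compression)
  F[1-2] = +353.5699 N (tension)
  F[1-3] = -237.4046 N (compression)
  F[2-3] = -345.5546 N (compression)
  F[2-4] = -1525.8927 N (compression)
  F[3-4] = +438.3288 N (tension)
  F[3-5] = -394.1732 N (compression)
  F[4-5] = +859.5042 N (tension)
  F[4-6] = +170.3594 N (tension)
  F[5-6] = -852.7038 N (compression)
  Rx@0 = +1819.0800 N
  Ry@0 = +420.8973 N
  Ry@6 = +835.5127 N

-394.173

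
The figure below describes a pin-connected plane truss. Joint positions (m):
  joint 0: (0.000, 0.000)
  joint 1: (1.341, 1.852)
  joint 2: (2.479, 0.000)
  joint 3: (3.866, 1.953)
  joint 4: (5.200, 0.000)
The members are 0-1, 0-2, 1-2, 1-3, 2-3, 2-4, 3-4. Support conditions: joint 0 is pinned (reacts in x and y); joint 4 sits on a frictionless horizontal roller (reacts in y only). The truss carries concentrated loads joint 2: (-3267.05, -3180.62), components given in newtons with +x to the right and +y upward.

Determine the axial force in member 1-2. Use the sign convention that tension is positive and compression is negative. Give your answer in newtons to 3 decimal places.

1851.334

N=5 nodes, M=7 members, R=3 reactions → 2N=10, M+R=10
member 0 (0-1): L=2.2865, (cx,cy)=(0.5865,0.8100)
member 1 (0-2): L=2.4790, (cx,cy)=(1.0000,0.0000)
member 2 (1-2): L=2.1737, (cx,cy)=(0.5235,-0.8520)
member 3 (1-3): L=2.5270, (cx,cy)=(0.9992,0.0400)
member 4 (2-3): L=2.3954, (cx,cy)=(0.5790,0.8153)
member 5 (2-4): L=2.7210, (cx,cy)=(1.0000,0.0000)
member 6 (3-4): L=2.3651, (cx,cy)=(0.5640,-0.8258)
solve A·x = −loads:
  F[0-1] = -2054.8091 N (compression)
  F[0-2] = -2061.9453 N (compression)
  F[1-2] = +1851.3341 N (tension)
  F[1-3] = -2176.0772 N (compression)
  F[2-3] = +1966.4579 N (tension)
  F[2-4] = +1035.7109 N (tension)
  F[3-4] = -1836.2628 N (compression)
  Rx@0 = +3267.0500 N
  Ry@0 = +1664.3206 N
  Ry@4 = +1516.2994 N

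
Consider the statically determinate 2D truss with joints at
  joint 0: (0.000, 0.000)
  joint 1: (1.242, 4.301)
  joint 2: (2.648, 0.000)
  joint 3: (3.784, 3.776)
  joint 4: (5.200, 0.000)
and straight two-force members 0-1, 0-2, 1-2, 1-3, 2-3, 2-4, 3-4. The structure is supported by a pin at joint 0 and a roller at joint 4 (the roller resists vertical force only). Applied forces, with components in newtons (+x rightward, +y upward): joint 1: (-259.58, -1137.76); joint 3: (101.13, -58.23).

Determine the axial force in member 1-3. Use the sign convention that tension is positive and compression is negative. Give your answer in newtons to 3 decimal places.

1.753

N=5 nodes, M=7 members, R=3 reactions → 2N=10, M+R=10
member 0 (0-1): L=4.4767, (cx,cy)=(0.2774,0.9607)
member 1 (0-2): L=2.6480, (cx,cy)=(1.0000,0.0000)
member 2 (1-2): L=4.5250, (cx,cy)=(0.3107,-0.9505)
member 3 (1-3): L=2.5956, (cx,cy)=(0.9793,-0.2023)
member 4 (2-3): L=3.9432, (cx,cy)=(0.2881,0.9576)
member 5 (2-4): L=2.5520, (cx,cy)=(1.0000,0.0000)
member 6 (3-4): L=4.0328, (cx,cy)=(0.3511,-0.9363)
solve A·x = −loads:
  F[0-1] = -1064.9381 N (compression)
  F[0-2] = +137.0003 N (tension)
  F[1-2] = -120.9688 N (compression)
  F[1-3] = +1.7533 N (tension)
  F[2-3] = +120.0718 N (tension)
  F[2-4] = +64.8212 N (tension)
  F[3-4] = -184.6108 N (compression)
  Rx@0 = +158.4500 N
  Ry@0 = +1023.1336 N
  Ry@4 = +172.8564 N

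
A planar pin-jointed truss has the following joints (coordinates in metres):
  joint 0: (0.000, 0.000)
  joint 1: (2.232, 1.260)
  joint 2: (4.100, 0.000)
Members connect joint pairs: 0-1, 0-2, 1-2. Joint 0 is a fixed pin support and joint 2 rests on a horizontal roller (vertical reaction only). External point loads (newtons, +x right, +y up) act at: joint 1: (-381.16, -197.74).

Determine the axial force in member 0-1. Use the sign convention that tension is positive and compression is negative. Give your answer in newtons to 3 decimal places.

-421.545

N=3 nodes, M=3 members, R=3 reactions → 2N=6, M+R=6
member 0 (0-1): L=2.5631, (cx,cy)=(0.8708,0.4916)
member 1 (0-2): L=4.1000, (cx,cy)=(1.0000,0.0000)
member 2 (1-2): L=2.2532, (cx,cy)=(0.8290,-0.5592)
solve A·x = −loads:
  F[0-1] = -421.5452 N (compression)
  F[0-2] = -14.0682 N (compression)
  F[1-2] = +16.9694 N (tension)
  Rx@0 = +381.1600 N
  Ry@0 = +207.2292 N
  Ry@2 = -9.4892 N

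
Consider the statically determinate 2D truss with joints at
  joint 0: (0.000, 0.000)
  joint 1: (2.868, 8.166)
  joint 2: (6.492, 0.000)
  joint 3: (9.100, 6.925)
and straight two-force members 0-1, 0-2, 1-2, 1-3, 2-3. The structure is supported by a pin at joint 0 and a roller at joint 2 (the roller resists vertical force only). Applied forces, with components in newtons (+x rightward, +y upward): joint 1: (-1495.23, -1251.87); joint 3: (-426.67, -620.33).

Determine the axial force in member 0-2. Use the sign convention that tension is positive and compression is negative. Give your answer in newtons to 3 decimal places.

N=4 nodes, M=5 members, R=3 reactions → 2N=8, M+R=8
member 0 (0-1): L=8.6550, (cx,cy)=(0.3314,0.9435)
member 1 (0-2): L=6.4920, (cx,cy)=(1.0000,0.0000)
member 2 (1-2): L=8.9340, (cx,cy)=(0.4056,-0.9140)
member 3 (1-3): L=6.3544, (cx,cy)=(0.9807,-0.1953)
member 4 (2-3): L=7.3998, (cx,cy)=(0.3524,0.9358)
solve A·x = −loads:
  F[0-1] = -2952.3389 N (compression)
  F[0-2] = -943.5857 N (compression)
  F[1-2] = +1717.0343 N (tension)
  F[1-3] = -183.1079 N (compression)
  F[2-3] = -701.0760 N (compression)
  Rx@0 = +1921.9000 N
  Ry@0 = +2785.5351 N
  Ry@2 = -913.3351 N

-943.586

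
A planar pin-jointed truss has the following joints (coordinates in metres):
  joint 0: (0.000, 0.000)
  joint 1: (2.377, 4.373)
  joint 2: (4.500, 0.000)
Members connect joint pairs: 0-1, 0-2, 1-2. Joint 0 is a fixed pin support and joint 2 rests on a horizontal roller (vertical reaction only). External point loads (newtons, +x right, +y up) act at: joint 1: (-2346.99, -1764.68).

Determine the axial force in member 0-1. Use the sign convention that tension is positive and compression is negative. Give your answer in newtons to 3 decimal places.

N=3 nodes, M=3 members, R=3 reactions → 2N=6, M+R=6
member 0 (0-1): L=4.9773, (cx,cy)=(0.4776,0.8786)
member 1 (0-2): L=4.5000, (cx,cy)=(1.0000,0.0000)
member 2 (1-2): L=4.8611, (cx,cy)=(0.4367,-0.8996)
solve A·x = −loads:
  F[0-1] = -3543.4931 N (compression)
  F[0-2] = -654.7217 N (compression)
  F[1-2] = +1499.1358 N (tension)
  Rx@0 = +2346.9900 N
  Ry@0 = +3113.2895 N
  Ry@2 = -1348.6095 N

-3543.493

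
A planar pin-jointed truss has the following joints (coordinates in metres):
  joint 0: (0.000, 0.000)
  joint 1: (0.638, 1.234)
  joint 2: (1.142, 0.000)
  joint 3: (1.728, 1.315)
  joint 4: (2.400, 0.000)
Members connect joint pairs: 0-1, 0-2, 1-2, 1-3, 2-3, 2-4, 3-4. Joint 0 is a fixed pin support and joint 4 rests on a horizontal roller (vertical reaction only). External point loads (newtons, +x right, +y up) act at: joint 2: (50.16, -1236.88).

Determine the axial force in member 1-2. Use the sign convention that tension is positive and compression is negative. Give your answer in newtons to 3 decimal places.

N=5 nodes, M=7 members, R=3 reactions → 2N=10, M+R=10
member 0 (0-1): L=1.3892, (cx,cy)=(0.4593,0.8883)
member 1 (0-2): L=1.1420, (cx,cy)=(1.0000,0.0000)
member 2 (1-2): L=1.3330, (cx,cy)=(0.3781,-0.9258)
member 3 (1-3): L=1.0930, (cx,cy)=(0.9973,0.0741)
member 4 (2-3): L=1.4397, (cx,cy)=(0.4070,0.9134)
member 5 (2-4): L=1.2580, (cx,cy)=(1.0000,0.0000)
member 6 (3-4): L=1.4768, (cx,cy)=(0.4551,-0.8905)
solve A·x = −loads:
  F[0-1] = -729.8573 N (compression)
  F[0-2] = +385.3588 N (tension)
  F[1-2] = +653.5782 N (tension)
  F[1-3] = -583.9270 N (compression)
  F[2-3] = +691.7179 N (tension)
  F[2-4] = +300.7641 N (tension)
  F[3-4] = -660.9453 N (compression)
  Rx@0 = -50.1600 N
  Ry@0 = +648.3313 N
  Ry@4 = +588.5487 N

653.578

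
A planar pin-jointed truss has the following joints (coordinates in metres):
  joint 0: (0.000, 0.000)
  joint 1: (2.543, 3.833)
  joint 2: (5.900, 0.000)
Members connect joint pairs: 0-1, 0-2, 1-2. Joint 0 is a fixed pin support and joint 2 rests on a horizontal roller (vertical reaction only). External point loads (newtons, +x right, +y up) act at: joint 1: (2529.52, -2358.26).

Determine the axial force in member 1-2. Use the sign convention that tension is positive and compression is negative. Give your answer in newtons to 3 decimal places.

N=3 nodes, M=3 members, R=3 reactions → 2N=6, M+R=6
member 0 (0-1): L=4.5999, (cx,cy)=(0.5528,0.8333)
member 1 (0-2): L=5.9000, (cx,cy)=(1.0000,0.0000)
member 2 (1-2): L=5.0952, (cx,cy)=(0.6589,-0.7523)
solve A·x = −loads:
  F[0-1] = +361.8454 N (tension)
  F[0-2] = +2329.4765 N (tension)
  F[1-2] = -3535.6602 N (compression)
  Rx@0 = -2529.5200 N
  Ry@0 = -301.5206 N
  Ry@2 = +2659.7806 N

-3535.660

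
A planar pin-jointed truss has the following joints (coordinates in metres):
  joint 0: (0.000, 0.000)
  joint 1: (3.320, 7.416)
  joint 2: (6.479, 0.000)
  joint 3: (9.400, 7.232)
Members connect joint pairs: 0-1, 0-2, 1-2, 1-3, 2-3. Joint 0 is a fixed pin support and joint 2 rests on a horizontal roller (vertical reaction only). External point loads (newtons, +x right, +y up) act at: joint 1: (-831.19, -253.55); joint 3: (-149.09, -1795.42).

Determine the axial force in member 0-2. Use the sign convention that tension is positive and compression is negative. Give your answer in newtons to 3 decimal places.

N=4 nodes, M=5 members, R=3 reactions → 2N=8, M+R=8
member 0 (0-1): L=8.1252, (cx,cy)=(0.4086,0.9127)
member 1 (0-2): L=6.4790, (cx,cy)=(1.0000,0.0000)
member 2 (1-2): L=8.0608, (cx,cy)=(0.3919,-0.9200)
member 3 (1-3): L=6.0828, (cx,cy)=(0.9995,-0.0302)
member 4 (2-3): L=7.7996, (cx,cy)=(0.3745,0.9272)
solve A·x = −loads:
  F[0-1] = -473.3043 N (compression)
  F[0-2] = -786.8862 N (compression)
  F[1-2] = +175.2342 N (tension)
  F[1-3] = +569.3830 N (tension)
  F[2-3] = -1917.7623 N (compression)
  Rx@0 = +980.2800 N
  Ry@0 = +431.9905 N
  Ry@2 = +1616.9795 N

-786.886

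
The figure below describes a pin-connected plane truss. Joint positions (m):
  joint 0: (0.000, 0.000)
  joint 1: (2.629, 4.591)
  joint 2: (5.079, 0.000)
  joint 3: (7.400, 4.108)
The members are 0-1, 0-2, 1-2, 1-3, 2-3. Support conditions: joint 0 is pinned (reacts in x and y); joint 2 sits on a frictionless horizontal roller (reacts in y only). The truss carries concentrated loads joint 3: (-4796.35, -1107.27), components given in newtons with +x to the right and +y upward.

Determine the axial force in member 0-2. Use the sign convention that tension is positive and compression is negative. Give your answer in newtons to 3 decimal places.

N=4 nodes, M=5 members, R=3 reactions → 2N=8, M+R=8
member 0 (0-1): L=5.2905, (cx,cy)=(0.4969,0.8678)
member 1 (0-2): L=5.0790, (cx,cy)=(1.0000,0.0000)
member 2 (1-2): L=5.2038, (cx,cy)=(0.4708,-0.8822)
member 3 (1-3): L=4.7954, (cx,cy)=(0.9949,-0.1007)
member 4 (2-3): L=4.7183, (cx,cy)=(0.4919,0.8706)
solve A·x = −loads:
  F[0-1] = -3887.3348 N (compression)
  F[0-2] = -2864.6065 N (compression)
  F[1-2] = +4276.3791 N (tension)
  F[1-3] = -3965.2603 N (compression)
  F[2-3] = -1730.5066 N (compression)
  Rx@0 = +4796.3500 N
  Ry@0 = +3373.3869 N
  Ry@2 = -2266.1169 N

-2864.607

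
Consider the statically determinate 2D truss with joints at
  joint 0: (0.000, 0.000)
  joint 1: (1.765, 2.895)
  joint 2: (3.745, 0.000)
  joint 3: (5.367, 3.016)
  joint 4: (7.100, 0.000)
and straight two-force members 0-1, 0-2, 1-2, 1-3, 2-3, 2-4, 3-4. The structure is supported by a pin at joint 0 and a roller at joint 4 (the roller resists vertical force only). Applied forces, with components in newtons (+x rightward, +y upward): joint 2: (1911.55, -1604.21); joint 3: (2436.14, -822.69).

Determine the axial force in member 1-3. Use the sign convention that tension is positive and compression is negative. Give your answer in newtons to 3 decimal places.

N=5 nodes, M=7 members, R=3 reactions → 2N=10, M+R=10
member 0 (0-1): L=3.3906, (cx,cy)=(0.5206,0.8538)
member 1 (0-2): L=3.7450, (cx,cy)=(1.0000,0.0000)
member 2 (1-2): L=3.5073, (cx,cy)=(0.5645,-0.8254)
member 3 (1-3): L=3.6040, (cx,cy)=(0.9994,0.0336)
member 4 (2-3): L=3.4245, (cx,cy)=(0.4736,0.8807)
member 5 (2-4): L=3.3550, (cx,cy)=(1.0000,0.0000)
member 6 (3-4): L=3.4784, (cx,cy)=(0.4982,-0.8671)
solve A·x = −loads:
  F[0-1] = +89.0030 N (tension)
  F[0-2] = +4301.3591 N (tension)
  F[1-2] = -88.1560 N (compression)
  F[1-3] = +96.1519 N (tension)
  F[2-3] = +1904.1069 N (tension)
  F[2-4] = +1438.1678 N (tension)
  F[3-4] = -2886.6591 N (compression)
  Rx@0 = -4347.6900 N
  Ry@0 = -75.9932 N
  Ry@4 = +2502.8932 N

96.152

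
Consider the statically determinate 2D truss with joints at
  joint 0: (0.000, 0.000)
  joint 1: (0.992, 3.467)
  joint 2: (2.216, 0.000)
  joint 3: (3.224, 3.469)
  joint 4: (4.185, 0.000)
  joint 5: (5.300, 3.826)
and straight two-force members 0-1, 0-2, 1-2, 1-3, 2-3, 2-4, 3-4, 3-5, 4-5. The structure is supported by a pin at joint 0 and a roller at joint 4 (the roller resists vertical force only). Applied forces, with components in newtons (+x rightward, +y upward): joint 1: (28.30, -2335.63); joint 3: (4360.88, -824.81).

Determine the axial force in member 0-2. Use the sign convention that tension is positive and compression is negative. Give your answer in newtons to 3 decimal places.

3912.255

N=6 nodes, M=9 members, R=3 reactions → 2N=12, M+R=12
member 0 (0-1): L=3.6061, (cx,cy)=(0.2751,0.9614)
member 1 (0-2): L=2.2160, (cx,cy)=(1.0000,0.0000)
member 2 (1-2): L=3.6767, (cx,cy)=(0.3329,-0.9430)
member 3 (1-3): L=2.2320, (cx,cy)=(1.0000,0.0009)
member 4 (2-3): L=3.6125, (cx,cy)=(0.2790,0.9603)
member 5 (2-4): L=1.9690, (cx,cy)=(1.0000,0.0000)
member 6 (3-4): L=3.5997, (cx,cy)=(0.2670,-0.9637)
member 7 (3-5): L=2.1065, (cx,cy)=(0.9855,0.1695)
member 8 (4-5): L=3.9852, (cx,cy)=(0.2798,0.9601)
solve A·x = −loads:
  F[0-1] = +1733.7222 N (tension)
  F[0-2] = +3912.2549 N (tension)
  F[1-2] = -4242.8050 N (compression)
  F[1-3] = +1861.0788 N (tension)
  F[2-3] = +4166.2738 N (tension)
  F[2-4] = +1337.2759 N (tension)
  F[3-4] = -5009.0798 N (compression)
  F[3-5] = +0.0000 N (tension)
  F[4-5] = -0.0000 N (compression)
  Rx@0 = -4389.1800 N
  Ry@0 = -1666.8339 N
  Ry@4 = +4827.2739 N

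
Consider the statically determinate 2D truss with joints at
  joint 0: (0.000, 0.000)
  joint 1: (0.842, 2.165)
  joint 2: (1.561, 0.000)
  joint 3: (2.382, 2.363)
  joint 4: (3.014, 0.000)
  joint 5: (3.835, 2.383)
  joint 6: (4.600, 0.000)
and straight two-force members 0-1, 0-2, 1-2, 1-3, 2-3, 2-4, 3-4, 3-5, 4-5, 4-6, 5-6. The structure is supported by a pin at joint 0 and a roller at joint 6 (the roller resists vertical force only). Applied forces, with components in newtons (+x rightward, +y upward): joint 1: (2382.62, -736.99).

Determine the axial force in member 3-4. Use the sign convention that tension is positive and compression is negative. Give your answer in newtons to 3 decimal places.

-1312.414

N=7 nodes, M=11 members, R=3 reactions → 2N=14, M+R=14
member 0 (0-1): L=2.3230, (cx,cy)=(0.3625,0.9320)
member 1 (0-2): L=1.5610, (cx,cy)=(1.0000,0.0000)
member 2 (1-2): L=2.2813, (cx,cy)=(0.3152,-0.9490)
member 3 (1-3): L=1.5527, (cx,cy)=(0.9918,0.1275)
member 4 (2-3): L=2.5016, (cx,cy)=(0.3282,0.9446)
member 5 (2-4): L=1.4530, (cx,cy)=(1.0000,0.0000)
member 6 (3-4): L=2.4461, (cx,cy)=(0.2584,-0.9660)
member 7 (3-5): L=1.4531, (cx,cy)=(0.9999,0.0138)
member 8 (4-5): L=2.5205, (cx,cy)=(0.3257,0.9455)
member 9 (4-6): L=1.5860, (cx,cy)=(1.0000,0.0000)
member 10 (5-6): L=2.5028, (cx,cy)=(0.3057,-0.9521)
solve A·x = −loads:
  F[0-1] = +557.1871 N (tension)
  F[0-2] = +2180.6580 N (tension)
  F[1-2] = -1552.8751 N (compression)
  F[1-3] = -1705.1510 N (compression)
  F[2-3] = +1560.1469 N (tension)
  F[2-4] = +1179.1974 N (tension)
  F[3-4] = -1312.4136 N (compression)
  F[3-5] = -840.1820 N (compression)
  F[4-5] = +1340.9855 N (tension)
  F[4-6] = +403.2980 N (tension)
  F[5-6] = -1319.4336 N (compression)
  Rx@0 = -2382.6200 N
  Ry@0 = -519.2965 N
  Ry@6 = +1256.2865 N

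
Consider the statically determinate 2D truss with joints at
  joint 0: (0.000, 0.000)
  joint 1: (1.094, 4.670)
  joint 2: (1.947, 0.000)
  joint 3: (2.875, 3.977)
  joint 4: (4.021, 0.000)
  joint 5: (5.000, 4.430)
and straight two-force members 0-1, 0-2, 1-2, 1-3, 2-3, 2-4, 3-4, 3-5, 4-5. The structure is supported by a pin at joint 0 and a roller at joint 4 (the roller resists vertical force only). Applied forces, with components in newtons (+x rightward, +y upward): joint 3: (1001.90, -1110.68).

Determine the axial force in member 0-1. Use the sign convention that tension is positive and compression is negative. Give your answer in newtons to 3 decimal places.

N=6 nodes, M=9 members, R=3 reactions → 2N=12, M+R=12
member 0 (0-1): L=4.7964, (cx,cy)=(0.2281,0.9736)
member 1 (0-2): L=1.9470, (cx,cy)=(1.0000,0.0000)
member 2 (1-2): L=4.7473, (cx,cy)=(0.1797,-0.9837)
member 3 (1-3): L=1.9111, (cx,cy)=(0.9319,-0.3626)
member 4 (2-3): L=4.0838, (cx,cy)=(0.2272,0.9738)
member 5 (2-4): L=2.0740, (cx,cy)=(1.0000,0.0000)
member 6 (3-4): L=4.1388, (cx,cy)=(0.2769,-0.9609)
member 7 (3-5): L=2.1727, (cx,cy)=(0.9780,0.2085)
member 8 (4-5): L=4.5369, (cx,cy)=(0.2158,0.9764)
solve A·x = −loads:
  F[0-1] = +692.6462 N (tension)
  F[0-2] = +843.9169 N (tension)
  F[1-2] = -805.2680 N (compression)
  F[1-3] = +324.7817 N (tension)
  F[2-3] = +813.4421 N (tension)
  F[2-4] = +514.3799 N (tension)
  F[3-4] = -1857.7021 N (compression)
  F[3-5] = -0.0000 N (tension)
  F[4-5] = -0.0000 N (tension)
  Rx@0 = -1001.9000 N
  Ry@0 = -674.3887 N
  Ry@4 = +1785.0687 N

692.646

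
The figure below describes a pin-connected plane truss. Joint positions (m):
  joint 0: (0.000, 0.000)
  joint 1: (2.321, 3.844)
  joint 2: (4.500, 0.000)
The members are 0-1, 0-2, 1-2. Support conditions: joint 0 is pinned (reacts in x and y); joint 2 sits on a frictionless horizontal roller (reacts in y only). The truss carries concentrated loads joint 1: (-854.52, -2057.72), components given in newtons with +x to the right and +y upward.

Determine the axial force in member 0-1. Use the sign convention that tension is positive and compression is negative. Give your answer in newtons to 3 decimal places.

N=3 nodes, M=3 members, R=3 reactions → 2N=6, M+R=6
member 0 (0-1): L=4.4904, (cx,cy)=(0.5169,0.8561)
member 1 (0-2): L=4.5000, (cx,cy)=(1.0000,0.0000)
member 2 (1-2): L=4.4186, (cx,cy)=(0.4931,-0.8700)
solve A·x = −loads:
  F[0-1] = -2016.6268 N (compression)
  F[0-2] = +187.8431 N (tension)
  F[1-2] = -380.9137 N (compression)
  Rx@0 = +854.5200 N
  Ry@0 = +1726.3437 N
  Ry@2 = +331.3763 N

-2016.627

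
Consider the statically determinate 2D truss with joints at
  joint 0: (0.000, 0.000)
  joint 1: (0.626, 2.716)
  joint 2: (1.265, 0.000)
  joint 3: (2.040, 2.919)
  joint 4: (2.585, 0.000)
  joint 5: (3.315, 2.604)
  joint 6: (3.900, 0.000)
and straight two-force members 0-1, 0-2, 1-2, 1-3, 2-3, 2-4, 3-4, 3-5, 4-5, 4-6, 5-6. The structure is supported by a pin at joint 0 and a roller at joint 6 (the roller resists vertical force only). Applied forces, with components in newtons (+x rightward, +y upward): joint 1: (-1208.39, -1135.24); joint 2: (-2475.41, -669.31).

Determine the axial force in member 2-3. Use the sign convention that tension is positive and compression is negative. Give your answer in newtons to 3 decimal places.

N=7 nodes, M=11 members, R=3 reactions → 2N=14, M+R=14
member 0 (0-1): L=2.7872, (cx,cy)=(0.2246,0.9745)
member 1 (0-2): L=1.2650, (cx,cy)=(1.0000,0.0000)
member 2 (1-2): L=2.7902, (cx,cy)=(0.2290,-0.9734)
member 3 (1-3): L=1.4285, (cx,cy)=(0.9899,0.1421)
member 4 (2-3): L=3.0201, (cx,cy)=(0.2566,0.9665)
member 5 (2-4): L=1.3200, (cx,cy)=(1.0000,0.0000)
member 6 (3-4): L=2.9694, (cx,cy)=(0.1835,-0.9830)
member 7 (3-5): L=1.3133, (cx,cy)=(0.9708,-0.2398)
member 8 (4-5): L=2.7044, (cx,cy)=(0.2699,0.9629)
member 9 (4-6): L=1.3150, (cx,cy)=(1.0000,0.0000)
member 10 (5-6): L=2.6689, (cx,cy)=(0.2192,-0.9757)
solve A·x = −loads:
  F[0-1] = -2305.6741 N (compression)
  F[0-2] = -3165.9514 N (compression)
  F[1-2] = +1203.0845 N (tension)
  F[1-3] = +419.2668 N (tension)
  F[2-3] = -519.1839 N (compression)
  F[2-4] = -281.7833 N (compression)
  F[3-4] = +397.3694 N (tension)
  F[3-5] = +215.1311 N (tension)
  F[4-5] = -405.6783 N (compression)
  F[4-6] = -99.3462 N (compression)
  F[5-6] = +453.2398 N (tension)
  Rx@0 = +3683.8000 N
  Ry@0 = +2246.7679 N
  Ry@6 = -442.2179 N

-519.184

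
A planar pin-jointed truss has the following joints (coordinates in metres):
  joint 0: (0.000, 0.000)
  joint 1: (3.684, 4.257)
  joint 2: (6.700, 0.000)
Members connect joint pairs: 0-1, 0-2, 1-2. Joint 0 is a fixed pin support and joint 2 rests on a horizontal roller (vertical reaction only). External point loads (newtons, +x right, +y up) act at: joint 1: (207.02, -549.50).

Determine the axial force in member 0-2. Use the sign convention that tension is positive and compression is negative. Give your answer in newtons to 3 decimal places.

N=3 nodes, M=3 members, R=3 reactions → 2N=6, M+R=6
member 0 (0-1): L=5.6297, (cx,cy)=(0.6544,0.7562)
member 1 (0-2): L=6.7000, (cx,cy)=(1.0000,0.0000)
member 2 (1-2): L=5.2171, (cx,cy)=(0.5781,-0.8160)
solve A·x = −loads:
  F[0-1] = -153.1706 N (compression)
  F[0-2] = +307.2522 N (tension)
  F[1-2] = -531.4889 N (compression)
  Rx@0 = -207.0200 N
  Ry@0 = +115.8221 N
  Ry@2 = +433.6779 N

307.252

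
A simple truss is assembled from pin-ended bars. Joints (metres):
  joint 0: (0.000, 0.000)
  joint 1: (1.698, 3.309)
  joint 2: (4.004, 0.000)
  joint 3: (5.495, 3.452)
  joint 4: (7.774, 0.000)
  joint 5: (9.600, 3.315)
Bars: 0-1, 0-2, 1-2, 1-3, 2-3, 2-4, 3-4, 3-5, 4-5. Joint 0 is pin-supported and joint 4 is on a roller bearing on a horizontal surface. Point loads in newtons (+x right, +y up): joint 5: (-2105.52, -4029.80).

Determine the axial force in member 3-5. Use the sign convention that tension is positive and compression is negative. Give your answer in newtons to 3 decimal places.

N=6 nodes, M=9 members, R=3 reactions → 2N=12, M+R=12
member 0 (0-1): L=3.7192, (cx,cy)=(0.4565,0.8897)
member 1 (0-2): L=4.0040, (cx,cy)=(1.0000,0.0000)
member 2 (1-2): L=4.0333, (cx,cy)=(0.5717,-0.8204)
member 3 (1-3): L=3.7997, (cx,cy)=(0.9993,0.0376)
member 4 (2-3): L=3.7602, (cx,cy)=(0.3965,0.9180)
member 5 (2-4): L=3.7700, (cx,cy)=(1.0000,0.0000)
member 6 (3-4): L=4.1364, (cx,cy)=(0.5510,-0.8345)
member 7 (3-5): L=4.1073, (cx,cy)=(0.9994,-0.0334)
member 8 (4-5): L=3.7846, (cx,cy)=(0.4825,0.8759)
solve A·x = −loads:
  F[0-1] = +54.7408 N (tension)
  F[0-2] = -2130.5117 N (compression)
  F[1-2] = -56.7266 N (compression)
  F[1-3] = +57.4656 N (tension)
  F[2-3] = +50.6958 N (tension)
  F[2-4] = -2183.0467 N (compression)
  F[3-4] = -62.8444 N (compression)
  F[3-5] = +112.2137 N (tension)
  F[4-5] = -4596.4335 N (compression)
  Rx@0 = +2105.5200 N
  Ry@0 = -48.7029 N
  Ry@4 = +4078.5029 N

112.214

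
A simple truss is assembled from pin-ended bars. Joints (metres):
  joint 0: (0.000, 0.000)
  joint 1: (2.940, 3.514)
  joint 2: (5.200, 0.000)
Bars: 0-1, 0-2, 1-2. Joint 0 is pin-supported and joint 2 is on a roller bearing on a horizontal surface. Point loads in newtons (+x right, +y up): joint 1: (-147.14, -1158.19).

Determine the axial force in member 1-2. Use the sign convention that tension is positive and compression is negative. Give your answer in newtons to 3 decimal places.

-660.338

N=3 nodes, M=3 members, R=3 reactions → 2N=6, M+R=6
member 0 (0-1): L=4.5817, (cx,cy)=(0.6417,0.7670)
member 1 (0-2): L=5.2000, (cx,cy)=(1.0000,0.0000)
member 2 (1-2): L=4.1780, (cx,cy)=(0.5409,-0.8411)
solve A·x = −loads:
  F[0-1] = -785.9523 N (compression)
  F[0-2] = +357.1946 N (tension)
  F[1-2] = -660.3379 N (compression)
  Rx@0 = +147.1400 N
  Ry@0 = +602.7999 N
  Ry@2 = +555.3901 N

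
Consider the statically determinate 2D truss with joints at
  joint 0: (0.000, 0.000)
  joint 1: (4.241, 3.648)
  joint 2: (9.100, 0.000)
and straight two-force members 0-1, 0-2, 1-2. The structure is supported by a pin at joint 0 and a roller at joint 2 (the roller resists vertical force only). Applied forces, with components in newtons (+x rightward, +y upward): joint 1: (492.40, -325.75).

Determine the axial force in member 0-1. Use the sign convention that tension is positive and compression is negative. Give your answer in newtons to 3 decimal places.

N=3 nodes, M=3 members, R=3 reactions → 2N=6, M+R=6
member 0 (0-1): L=5.5941, (cx,cy)=(0.7581,0.6521)
member 1 (0-2): L=9.1000, (cx,cy)=(1.0000,0.0000)
member 2 (1-2): L=6.0760, (cx,cy)=(0.7997,-0.6004)
solve A·x = −loads:
  F[0-1] = +35.9702 N (tension)
  F[0-2] = +465.1303 N (tension)
  F[1-2] = -581.6283 N (compression)
  Rx@0 = -492.4000 N
  Ry@0 = -23.4567 N
  Ry@2 = +349.2067 N

35.970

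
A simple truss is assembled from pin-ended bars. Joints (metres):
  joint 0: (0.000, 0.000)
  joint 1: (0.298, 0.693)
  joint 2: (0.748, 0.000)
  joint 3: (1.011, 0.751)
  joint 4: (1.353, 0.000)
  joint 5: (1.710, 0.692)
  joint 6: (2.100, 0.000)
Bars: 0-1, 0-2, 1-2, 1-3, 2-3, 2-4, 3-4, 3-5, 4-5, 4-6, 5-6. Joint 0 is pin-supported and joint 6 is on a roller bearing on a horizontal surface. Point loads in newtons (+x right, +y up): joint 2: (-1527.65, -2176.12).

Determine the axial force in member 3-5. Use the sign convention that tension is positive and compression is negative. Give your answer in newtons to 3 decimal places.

N=7 nodes, M=11 members, R=3 reactions → 2N=14, M+R=14
member 0 (0-1): L=0.7544, (cx,cy)=(0.3950,0.9187)
member 1 (0-2): L=0.7480, (cx,cy)=(1.0000,0.0000)
member 2 (1-2): L=0.8263, (cx,cy)=(0.5446,-0.8387)
member 3 (1-3): L=0.7154, (cx,cy)=(0.9967,0.0811)
member 4 (2-3): L=0.7957, (cx,cy)=(0.3305,0.9438)
member 5 (2-4): L=0.6050, (cx,cy)=(1.0000,0.0000)
member 6 (3-4): L=0.8252, (cx,cy)=(0.4144,-0.9101)
member 7 (3-5): L=0.7015, (cx,cy)=(0.9965,-0.0841)
member 8 (4-5): L=0.7787, (cx,cy)=(0.4585,0.8887)
member 9 (4-6): L=0.7470, (cx,cy)=(1.0000,0.0000)
member 10 (5-6): L=0.7943, (cx,cy)=(0.4910,-0.8712)
solve A·x = −loads:
  F[0-1] = -1525.0475 N (compression)
  F[0-2] = -925.1969 N (compression)
  F[1-2] = +1531.1534 N (tension)
  F[1-3] = -1441.0720 N (compression)
  F[2-3] = +945.0665 N (tension)
  F[2-4] = +1123.9658 N (tension)
  F[3-4] = -777.3373 N (compression)
  F[3-5] = -804.6557 N (compression)
  F[4-5] = +796.0300 N (tension)
  F[4-6] = +436.8413 N (tension)
  F[5-6] = -889.7364 N (compression)
  Rx@0 = +1527.6500 N
  Ry@0 = +1401.0068 N
  Ry@6 = +775.1132 N

-804.656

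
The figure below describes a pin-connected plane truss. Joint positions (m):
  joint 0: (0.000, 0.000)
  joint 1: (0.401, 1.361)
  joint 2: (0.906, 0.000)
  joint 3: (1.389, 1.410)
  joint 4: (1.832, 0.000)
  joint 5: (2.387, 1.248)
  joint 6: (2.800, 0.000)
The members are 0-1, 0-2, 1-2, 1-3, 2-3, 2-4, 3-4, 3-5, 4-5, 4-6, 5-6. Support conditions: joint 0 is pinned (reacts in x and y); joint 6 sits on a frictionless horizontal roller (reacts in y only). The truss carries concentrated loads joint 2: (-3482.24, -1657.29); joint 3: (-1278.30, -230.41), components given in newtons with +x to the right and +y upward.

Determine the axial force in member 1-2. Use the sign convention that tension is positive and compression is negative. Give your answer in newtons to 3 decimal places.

N=7 nodes, M=11 members, R=3 reactions → 2N=14, M+R=14
member 0 (0-1): L=1.4188, (cx,cy)=(0.2826,0.9592)
member 1 (0-2): L=0.9060, (cx,cy)=(1.0000,0.0000)
member 2 (1-2): L=1.4517, (cx,cy)=(0.3479,-0.9375)
member 3 (1-3): L=0.9892, (cx,cy)=(0.9988,0.0495)
member 4 (2-3): L=1.4904, (cx,cy)=(0.3241,0.9460)
member 5 (2-4): L=0.9260, (cx,cy)=(1.0000,0.0000)
member 6 (3-4): L=1.4780, (cx,cy)=(0.2997,-0.9540)
member 7 (3-5): L=1.0111, (cx,cy)=(0.9871,-0.1602)
member 8 (4-5): L=1.3658, (cx,cy)=(0.4063,0.9137)
member 9 (4-6): L=0.9680, (cx,cy)=(1.0000,0.0000)
member 10 (5-6): L=1.3146, (cx,cy)=(0.3142,-0.9494)
solve A·x = −loads:
  F[0-1] = -1960.8044 N (compression)
  F[0-2] = -4206.3692 N (compression)
  F[1-2] = +1941.1309 N (tension)
  F[1-3] = -1230.9531 N (compression)
  F[2-3] = -171.8749 N (compression)
  F[2-4] = +6.8410 N (tension)
  F[3-4] = -6.3242 N (compression)
  F[3-5] = -5.0101 N (compression)
  F[4-5] = +6.6031 N (tension)
  F[4-6] = +2.2623 N (tension)
  F[5-6] = -7.2008 N (compression)
  Rx@0 = +4760.5400 N
  Ry@0 = +1880.8638 N
  Ry@6 = +6.8362 N

1941.131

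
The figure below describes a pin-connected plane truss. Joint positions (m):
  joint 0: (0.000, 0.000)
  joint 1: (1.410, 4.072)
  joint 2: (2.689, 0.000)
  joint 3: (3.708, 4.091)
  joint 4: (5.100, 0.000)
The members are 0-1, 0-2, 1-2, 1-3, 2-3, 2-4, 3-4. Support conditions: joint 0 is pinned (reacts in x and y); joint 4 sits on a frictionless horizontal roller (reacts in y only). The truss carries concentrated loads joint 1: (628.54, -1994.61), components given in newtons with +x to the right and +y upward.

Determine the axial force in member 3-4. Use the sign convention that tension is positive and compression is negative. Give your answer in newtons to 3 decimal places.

N=5 nodes, M=7 members, R=3 reactions → 2N=10, M+R=10
member 0 (0-1): L=4.3092, (cx,cy)=(0.3272,0.9450)
member 1 (0-2): L=2.6890, (cx,cy)=(1.0000,0.0000)
member 2 (1-2): L=4.2681, (cx,cy)=(0.2997,-0.9540)
member 3 (1-3): L=2.2981, (cx,cy)=(1.0000,0.0083)
member 4 (2-3): L=4.2160, (cx,cy)=(0.2417,0.9704)
member 5 (2-4): L=2.4110, (cx,cy)=(1.0000,0.0000)
member 6 (3-4): L=4.3213, (cx,cy)=(0.3221,-0.9467)
solve A·x = −loads:
  F[0-1] = -996.1479 N (compression)
  F[0-2] = +954.4858 N (tension)
  F[1-2] = -1109.4232 N (compression)
  F[1-3] = -622.0550 N (compression)
  F[2-3] = +1090.7801 N (tension)
  F[2-4] = +358.3939 N (tension)
  F[3-4] = -1112.6010 N (compression)
  Rx@0 = -628.5400 N
  Ry@0 = +941.3129 N
  Ry@4 = +1053.2971 N

-1112.601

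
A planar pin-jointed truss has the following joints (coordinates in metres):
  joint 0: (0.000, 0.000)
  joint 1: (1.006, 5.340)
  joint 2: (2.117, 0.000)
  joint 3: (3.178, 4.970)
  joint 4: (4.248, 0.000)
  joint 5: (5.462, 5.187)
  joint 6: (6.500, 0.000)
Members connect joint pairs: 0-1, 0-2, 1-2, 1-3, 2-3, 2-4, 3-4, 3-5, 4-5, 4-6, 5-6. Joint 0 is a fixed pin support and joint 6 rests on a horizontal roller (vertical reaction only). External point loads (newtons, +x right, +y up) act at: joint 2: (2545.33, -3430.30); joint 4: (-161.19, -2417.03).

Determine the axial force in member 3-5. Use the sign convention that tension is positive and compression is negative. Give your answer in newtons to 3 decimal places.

N=7 nodes, M=11 members, R=3 reactions → 2N=14, M+R=14
member 0 (0-1): L=5.4339, (cx,cy)=(0.1851,0.9827)
member 1 (0-2): L=2.1170, (cx,cy)=(1.0000,0.0000)
member 2 (1-2): L=5.4543, (cx,cy)=(0.2037,-0.9790)
member 3 (1-3): L=2.2033, (cx,cy)=(0.9858,-0.1679)
member 4 (2-3): L=5.0820, (cx,cy)=(0.2088,0.9780)
member 5 (2-4): L=2.1310, (cx,cy)=(1.0000,0.0000)
member 6 (3-4): L=5.0839, (cx,cy)=(0.2105,-0.9776)
member 7 (3-5): L=2.2943, (cx,cy)=(0.9955,0.0946)
member 8 (4-5): L=5.3272, (cx,cy)=(0.2279,0.9737)
member 9 (4-6): L=2.2520, (cx,cy)=(1.0000,0.0000)
member 10 (5-6): L=5.2898, (cx,cy)=(0.1962,-0.9806)
solve A·x = −loads:
  F[0-1] = -3205.9045 N (compression)
  F[0-2] = +2977.6584 N (tension)
  F[1-2] = +3443.2547 N (tension)
  F[1-3] = -1313.5310 N (compression)
  F[2-3] = +60.5668 N (tension)
  F[2-4] = +1121.0424 N (tension)
  F[3-4] = -402.6052 N (compression)
  F[3-5] = -1202.8889 N (compression)
  F[4-5] = +2886.5705 N (tension)
  F[4-6] = +539.6808 N (tension)
  F[5-6] = -2750.3136 N (compression)
  Rx@0 = -2384.1400 N
  Ry@0 = +3150.4856 N
  Ry@6 = +2696.8444 N

-1202.889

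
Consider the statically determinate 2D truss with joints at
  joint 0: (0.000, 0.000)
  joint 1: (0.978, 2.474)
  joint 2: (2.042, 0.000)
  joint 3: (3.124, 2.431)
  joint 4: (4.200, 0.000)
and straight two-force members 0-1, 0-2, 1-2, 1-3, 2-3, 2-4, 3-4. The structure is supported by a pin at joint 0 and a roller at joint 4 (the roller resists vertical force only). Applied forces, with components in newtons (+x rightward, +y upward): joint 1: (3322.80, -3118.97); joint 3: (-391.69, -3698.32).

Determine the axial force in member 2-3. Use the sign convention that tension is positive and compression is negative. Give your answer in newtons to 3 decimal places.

1578.900

N=5 nodes, M=7 members, R=3 reactions → 2N=10, M+R=10
member 0 (0-1): L=2.6603, (cx,cy)=(0.3676,0.9300)
member 1 (0-2): L=2.0420, (cx,cy)=(1.0000,0.0000)
member 2 (1-2): L=2.6931, (cx,cy)=(0.3951,-0.9186)
member 3 (1-3): L=2.1464, (cx,cy)=(0.9998,-0.0200)
member 4 (2-3): L=2.6609, (cx,cy)=(0.4066,0.9136)
member 5 (2-4): L=2.1580, (cx,cy)=(1.0000,0.0000)
member 6 (3-4): L=2.6585, (cx,cy)=(0.4047,-0.9144)
solve A·x = −loads:
  F[0-1] = -1730.7997 N (compression)
  F[0-2] = +3567.4015 N (tension)
  F[1-2] = -1570.2201 N (compression)
  F[1-3] = -3339.3926 N (compression)
  F[2-3] = +1578.9004 N (tension)
  F[2-4] = +2305.0096 N (tension)
  F[3-4] = -5695.0103 N (compression)
  Rx@0 = -2931.1100 N
  Ry@0 = +1609.5964 N
  Ry@4 = +5207.6936 N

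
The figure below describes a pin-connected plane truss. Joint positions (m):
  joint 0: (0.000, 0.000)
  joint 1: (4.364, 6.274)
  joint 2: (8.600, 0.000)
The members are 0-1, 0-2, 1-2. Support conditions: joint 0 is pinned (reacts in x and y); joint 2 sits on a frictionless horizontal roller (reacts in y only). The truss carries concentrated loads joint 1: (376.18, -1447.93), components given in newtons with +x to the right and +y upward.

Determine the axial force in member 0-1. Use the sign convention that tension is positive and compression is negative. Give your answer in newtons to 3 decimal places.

N=3 nodes, M=3 members, R=3 reactions → 2N=6, M+R=6
member 0 (0-1): L=7.6425, (cx,cy)=(0.5710,0.8209)
member 1 (0-2): L=8.6000, (cx,cy)=(1.0000,0.0000)
member 2 (1-2): L=7.5701, (cx,cy)=(0.5596,-0.8288)
solve A·x = −loads:
  F[0-1] = -534.4541 N (compression)
  F[0-2] = +681.3632 N (tension)
  F[1-2] = -1217.6590 N (compression)
  Rx@0 = -376.1800 N
  Ry@0 = +438.7533 N
  Ry@2 = +1009.1767 N

-534.454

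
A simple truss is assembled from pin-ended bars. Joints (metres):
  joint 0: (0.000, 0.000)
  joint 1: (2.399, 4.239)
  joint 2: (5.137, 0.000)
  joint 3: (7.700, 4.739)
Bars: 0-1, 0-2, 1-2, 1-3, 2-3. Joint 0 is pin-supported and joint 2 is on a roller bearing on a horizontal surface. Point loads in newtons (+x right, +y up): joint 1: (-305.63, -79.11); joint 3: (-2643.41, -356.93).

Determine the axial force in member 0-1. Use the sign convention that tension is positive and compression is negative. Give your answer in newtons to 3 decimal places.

N=4 nodes, M=5 members, R=3 reactions → 2N=8, M+R=8
member 0 (0-1): L=4.8708, (cx,cy)=(0.4925,0.8703)
member 1 (0-2): L=5.1370, (cx,cy)=(1.0000,0.0000)
member 2 (1-2): L=5.0464, (cx,cy)=(0.5426,-0.8400)
member 3 (1-3): L=5.3245, (cx,cy)=(0.9956,0.0939)
member 4 (2-3): L=5.3877, (cx,cy)=(0.4757,0.8796)
solve A·x = −loads:
  F[0-1] = -2935.6612 N (compression)
  F[0-2] = -1503.1366 N (compression)
  F[1-2] = +2657.3862 N (tension)
  F[1-3] = -2593.5496 N (compression)
  F[2-3] = -128.9026 N (compression)
  Rx@0 = +2949.0400 N
  Ry@0 = +2554.8914 N
  Ry@2 = -2118.8514 N

-2935.661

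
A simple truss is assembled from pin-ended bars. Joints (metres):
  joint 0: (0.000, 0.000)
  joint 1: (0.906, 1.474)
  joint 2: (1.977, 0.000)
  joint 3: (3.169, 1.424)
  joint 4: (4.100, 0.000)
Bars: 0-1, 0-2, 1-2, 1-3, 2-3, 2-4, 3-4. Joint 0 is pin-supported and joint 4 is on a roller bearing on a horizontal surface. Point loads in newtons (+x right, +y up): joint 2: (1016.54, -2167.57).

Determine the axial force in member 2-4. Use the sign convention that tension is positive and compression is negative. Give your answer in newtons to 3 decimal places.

683.338

N=5 nodes, M=7 members, R=3 reactions → 2N=10, M+R=10
member 0 (0-1): L=1.7302, (cx,cy)=(0.5236,0.8519)
member 1 (0-2): L=1.9770, (cx,cy)=(1.0000,0.0000)
member 2 (1-2): L=1.8220, (cx,cy)=(0.5878,-0.8090)
member 3 (1-3): L=2.2636, (cx,cy)=(0.9998,-0.0221)
member 4 (2-3): L=1.8571, (cx,cy)=(0.6419,0.7668)
member 5 (2-4): L=2.1230, (cx,cy)=(1.0000,0.0000)
member 6 (3-4): L=1.7013, (cx,cy)=(0.5472,-0.8370)
solve A·x = −loads:
  F[0-1] = -1317.4444 N (compression)
  F[0-2] = +1706.4143 N (tension)
  F[1-2] = +1429.1546 N (tension)
  F[1-3] = -1530.3229 N (compression)
  F[2-3] = +1318.9605 N (tension)
  F[2-4] = +683.3381 N (tension)
  F[3-4] = -1248.7500 N (compression)
  Rx@0 = -1016.5400 N
  Ry@0 = +1122.3783 N
  Ry@4 = +1045.1917 N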